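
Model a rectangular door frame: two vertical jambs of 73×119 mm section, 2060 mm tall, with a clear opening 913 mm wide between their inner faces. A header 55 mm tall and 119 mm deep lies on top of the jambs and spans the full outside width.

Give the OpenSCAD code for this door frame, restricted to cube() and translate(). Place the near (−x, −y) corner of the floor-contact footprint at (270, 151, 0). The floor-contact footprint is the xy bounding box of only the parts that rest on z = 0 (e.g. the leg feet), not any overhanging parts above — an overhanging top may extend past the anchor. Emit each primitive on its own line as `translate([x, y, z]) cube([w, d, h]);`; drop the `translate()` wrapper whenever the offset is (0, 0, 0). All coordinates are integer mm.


translate([270, 151, 0]) cube([73, 119, 2060]);
translate([1256, 151, 0]) cube([73, 119, 2060]);
translate([270, 151, 2060]) cube([1059, 119, 55]);


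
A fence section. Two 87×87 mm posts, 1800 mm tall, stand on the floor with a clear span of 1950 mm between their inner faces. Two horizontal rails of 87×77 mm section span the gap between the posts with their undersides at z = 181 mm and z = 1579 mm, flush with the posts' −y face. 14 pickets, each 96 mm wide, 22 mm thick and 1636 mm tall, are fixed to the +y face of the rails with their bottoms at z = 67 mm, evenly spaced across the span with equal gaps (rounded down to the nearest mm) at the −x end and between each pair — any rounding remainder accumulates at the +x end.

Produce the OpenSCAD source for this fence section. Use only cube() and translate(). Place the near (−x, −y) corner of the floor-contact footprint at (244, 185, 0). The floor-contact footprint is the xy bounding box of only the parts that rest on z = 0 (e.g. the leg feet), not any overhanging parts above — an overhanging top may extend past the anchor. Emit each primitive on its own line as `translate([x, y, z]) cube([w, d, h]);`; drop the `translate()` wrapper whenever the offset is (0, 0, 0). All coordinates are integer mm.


translate([244, 185, 0]) cube([87, 87, 1800]);
translate([2281, 185, 0]) cube([87, 87, 1800]);
translate([331, 185, 181]) cube([1950, 87, 77]);
translate([331, 185, 1579]) cube([1950, 87, 77]);
translate([371, 272, 67]) cube([96, 22, 1636]);
translate([507, 272, 67]) cube([96, 22, 1636]);
translate([643, 272, 67]) cube([96, 22, 1636]);
translate([779, 272, 67]) cube([96, 22, 1636]);
translate([915, 272, 67]) cube([96, 22, 1636]);
translate([1051, 272, 67]) cube([96, 22, 1636]);
translate([1187, 272, 67]) cube([96, 22, 1636]);
translate([1323, 272, 67]) cube([96, 22, 1636]);
translate([1459, 272, 67]) cube([96, 22, 1636]);
translate([1595, 272, 67]) cube([96, 22, 1636]);
translate([1731, 272, 67]) cube([96, 22, 1636]);
translate([1867, 272, 67]) cube([96, 22, 1636]);
translate([2003, 272, 67]) cube([96, 22, 1636]);
translate([2139, 272, 67]) cube([96, 22, 1636]);


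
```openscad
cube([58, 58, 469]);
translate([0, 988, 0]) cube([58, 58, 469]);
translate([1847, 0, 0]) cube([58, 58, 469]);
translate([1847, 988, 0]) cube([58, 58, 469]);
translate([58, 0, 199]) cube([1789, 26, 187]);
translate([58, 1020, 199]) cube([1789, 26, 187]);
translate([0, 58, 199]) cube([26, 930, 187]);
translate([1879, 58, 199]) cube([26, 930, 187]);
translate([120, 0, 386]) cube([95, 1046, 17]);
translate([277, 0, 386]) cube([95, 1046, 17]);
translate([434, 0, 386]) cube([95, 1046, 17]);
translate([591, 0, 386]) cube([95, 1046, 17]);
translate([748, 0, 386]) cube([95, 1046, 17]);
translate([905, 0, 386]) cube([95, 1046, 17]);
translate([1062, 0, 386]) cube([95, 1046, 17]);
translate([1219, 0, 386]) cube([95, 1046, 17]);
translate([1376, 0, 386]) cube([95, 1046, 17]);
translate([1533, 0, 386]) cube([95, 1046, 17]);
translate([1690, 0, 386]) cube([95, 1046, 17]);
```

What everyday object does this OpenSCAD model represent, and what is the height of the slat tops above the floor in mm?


A bed frame. The slat-top height is 403 mm.

Four posts, four rails, and a row of slats — a bed frame. Slats sit on the rails at z = 199 + 187 = 386; with slat thickness 17, the top is 403 mm.


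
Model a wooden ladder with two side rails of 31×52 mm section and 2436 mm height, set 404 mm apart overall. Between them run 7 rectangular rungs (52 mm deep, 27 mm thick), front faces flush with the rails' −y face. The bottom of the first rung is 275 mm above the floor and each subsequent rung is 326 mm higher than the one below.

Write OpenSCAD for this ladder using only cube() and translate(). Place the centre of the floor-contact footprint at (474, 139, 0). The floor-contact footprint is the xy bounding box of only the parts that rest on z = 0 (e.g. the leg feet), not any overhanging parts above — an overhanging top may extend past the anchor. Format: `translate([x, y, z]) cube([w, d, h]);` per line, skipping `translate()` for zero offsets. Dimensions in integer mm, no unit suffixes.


// rung span = 404 - 2*31 = 342
// rung[k] z = 275 + k*326
translate([272, 113, 0]) cube([31, 52, 2436]);
translate([645, 113, 0]) cube([31, 52, 2436]);
translate([303, 113, 275]) cube([342, 52, 27]);
translate([303, 113, 601]) cube([342, 52, 27]);
translate([303, 113, 927]) cube([342, 52, 27]);
translate([303, 113, 1253]) cube([342, 52, 27]);
translate([303, 113, 1579]) cube([342, 52, 27]);
translate([303, 113, 1905]) cube([342, 52, 27]);
translate([303, 113, 2231]) cube([342, 52, 27]);


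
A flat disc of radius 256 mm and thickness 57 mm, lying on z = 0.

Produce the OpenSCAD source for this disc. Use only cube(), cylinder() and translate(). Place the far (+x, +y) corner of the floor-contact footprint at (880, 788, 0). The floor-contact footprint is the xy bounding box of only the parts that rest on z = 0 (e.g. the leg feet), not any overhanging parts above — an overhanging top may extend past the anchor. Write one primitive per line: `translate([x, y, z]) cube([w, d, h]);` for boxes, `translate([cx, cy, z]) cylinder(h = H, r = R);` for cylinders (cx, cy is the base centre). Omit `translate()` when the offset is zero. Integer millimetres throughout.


translate([624, 532, 0]) cylinder(h = 57, r = 256);


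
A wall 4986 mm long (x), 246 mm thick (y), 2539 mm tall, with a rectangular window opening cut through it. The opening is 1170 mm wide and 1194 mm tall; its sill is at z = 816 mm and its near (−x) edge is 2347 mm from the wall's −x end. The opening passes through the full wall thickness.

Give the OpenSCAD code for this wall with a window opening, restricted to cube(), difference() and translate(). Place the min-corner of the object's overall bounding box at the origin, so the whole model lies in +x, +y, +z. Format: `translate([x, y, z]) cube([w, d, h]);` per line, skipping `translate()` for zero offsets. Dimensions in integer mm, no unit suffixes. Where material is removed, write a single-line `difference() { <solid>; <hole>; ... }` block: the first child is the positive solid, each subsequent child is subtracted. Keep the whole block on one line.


difference() { cube([4986, 246, 2539]); translate([2347, 0, 816]) cube([1170, 246, 1194]); }


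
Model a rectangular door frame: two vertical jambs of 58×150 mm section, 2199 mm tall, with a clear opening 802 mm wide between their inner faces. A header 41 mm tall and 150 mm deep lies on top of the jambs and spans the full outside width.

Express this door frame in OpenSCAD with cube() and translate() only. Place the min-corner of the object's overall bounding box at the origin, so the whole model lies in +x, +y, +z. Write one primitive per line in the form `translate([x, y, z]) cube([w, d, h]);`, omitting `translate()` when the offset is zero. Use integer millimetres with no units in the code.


cube([58, 150, 2199]);
translate([860, 0, 0]) cube([58, 150, 2199]);
translate([0, 0, 2199]) cube([918, 150, 41]);


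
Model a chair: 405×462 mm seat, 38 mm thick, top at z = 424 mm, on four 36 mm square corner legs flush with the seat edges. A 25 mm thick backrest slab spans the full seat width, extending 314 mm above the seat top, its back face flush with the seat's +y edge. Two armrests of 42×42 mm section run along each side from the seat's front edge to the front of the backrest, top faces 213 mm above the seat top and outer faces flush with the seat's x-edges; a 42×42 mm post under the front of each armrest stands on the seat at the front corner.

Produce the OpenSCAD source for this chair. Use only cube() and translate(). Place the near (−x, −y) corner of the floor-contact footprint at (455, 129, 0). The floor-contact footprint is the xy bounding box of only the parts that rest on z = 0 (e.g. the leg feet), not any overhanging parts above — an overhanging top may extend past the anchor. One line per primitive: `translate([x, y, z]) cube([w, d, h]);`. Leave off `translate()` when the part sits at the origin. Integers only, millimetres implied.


translate([455, 129, 386]) cube([405, 462, 38]);
translate([455, 129, 0]) cube([36, 36, 386]);
translate([824, 129, 0]) cube([36, 36, 386]);
translate([455, 555, 0]) cube([36, 36, 386]);
translate([824, 555, 0]) cube([36, 36, 386]);
translate([455, 566, 424]) cube([405, 25, 314]);
translate([455, 129, 595]) cube([42, 437, 42]);
translate([818, 129, 595]) cube([42, 437, 42]);
translate([455, 129, 424]) cube([42, 42, 171]);
translate([818, 129, 424]) cube([42, 42, 171]);


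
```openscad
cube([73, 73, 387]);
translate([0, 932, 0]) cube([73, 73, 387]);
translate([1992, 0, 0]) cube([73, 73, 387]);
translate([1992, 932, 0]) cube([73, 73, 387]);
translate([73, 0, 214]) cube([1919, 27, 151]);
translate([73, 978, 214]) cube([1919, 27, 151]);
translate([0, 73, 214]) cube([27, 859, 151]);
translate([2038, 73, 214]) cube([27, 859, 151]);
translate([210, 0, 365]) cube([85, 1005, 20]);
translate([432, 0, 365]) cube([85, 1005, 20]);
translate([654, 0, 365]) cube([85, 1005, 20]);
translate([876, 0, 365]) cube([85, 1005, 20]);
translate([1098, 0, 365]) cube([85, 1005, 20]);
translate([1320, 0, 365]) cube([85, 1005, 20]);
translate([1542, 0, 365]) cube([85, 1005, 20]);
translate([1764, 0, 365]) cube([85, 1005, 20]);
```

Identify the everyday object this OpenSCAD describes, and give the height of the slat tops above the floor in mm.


A bed frame. The slat-top height is 385 mm.

Four posts, four rails, and a row of slats — a bed frame. Slats sit on the rails at z = 214 + 151 = 365; with slat thickness 20, the top is 385 mm.


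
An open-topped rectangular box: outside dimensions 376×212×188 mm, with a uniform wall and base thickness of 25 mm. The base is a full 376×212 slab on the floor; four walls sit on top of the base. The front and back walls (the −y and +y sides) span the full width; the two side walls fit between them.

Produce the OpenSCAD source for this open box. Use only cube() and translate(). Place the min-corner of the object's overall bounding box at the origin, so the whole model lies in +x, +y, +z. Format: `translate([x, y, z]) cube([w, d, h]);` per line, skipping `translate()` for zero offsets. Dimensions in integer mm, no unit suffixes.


cube([376, 212, 25]);
translate([0, 0, 25]) cube([376, 25, 163]);
translate([0, 187, 25]) cube([376, 25, 163]);
translate([0, 25, 25]) cube([25, 162, 163]);
translate([351, 25, 25]) cube([25, 162, 163]);


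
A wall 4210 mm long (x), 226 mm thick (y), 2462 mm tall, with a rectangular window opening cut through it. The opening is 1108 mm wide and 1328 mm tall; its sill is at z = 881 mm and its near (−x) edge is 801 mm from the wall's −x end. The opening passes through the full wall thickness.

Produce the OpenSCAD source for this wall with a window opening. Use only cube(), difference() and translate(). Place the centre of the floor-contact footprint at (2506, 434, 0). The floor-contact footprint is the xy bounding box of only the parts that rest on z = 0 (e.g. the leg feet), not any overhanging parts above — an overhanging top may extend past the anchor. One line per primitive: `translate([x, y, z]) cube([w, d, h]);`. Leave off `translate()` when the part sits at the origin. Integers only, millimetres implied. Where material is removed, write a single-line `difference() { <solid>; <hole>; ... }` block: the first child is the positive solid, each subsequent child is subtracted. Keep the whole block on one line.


difference() { translate([401, 321, 0]) cube([4210, 226, 2462]); translate([1202, 321, 881]) cube([1108, 226, 1328]); }


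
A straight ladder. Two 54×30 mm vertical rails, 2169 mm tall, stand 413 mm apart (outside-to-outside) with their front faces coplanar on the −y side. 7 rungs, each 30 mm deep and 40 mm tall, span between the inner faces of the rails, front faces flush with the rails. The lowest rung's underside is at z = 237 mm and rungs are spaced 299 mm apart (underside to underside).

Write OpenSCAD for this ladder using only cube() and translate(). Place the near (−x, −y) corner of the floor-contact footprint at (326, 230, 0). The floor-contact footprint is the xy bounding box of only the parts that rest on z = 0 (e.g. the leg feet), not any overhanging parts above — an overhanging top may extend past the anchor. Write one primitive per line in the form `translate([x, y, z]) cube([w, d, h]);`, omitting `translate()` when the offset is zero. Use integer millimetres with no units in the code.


translate([326, 230, 0]) cube([54, 30, 2169]);
translate([685, 230, 0]) cube([54, 30, 2169]);
translate([380, 230, 237]) cube([305, 30, 40]);
translate([380, 230, 536]) cube([305, 30, 40]);
translate([380, 230, 835]) cube([305, 30, 40]);
translate([380, 230, 1134]) cube([305, 30, 40]);
translate([380, 230, 1433]) cube([305, 30, 40]);
translate([380, 230, 1732]) cube([305, 30, 40]);
translate([380, 230, 2031]) cube([305, 30, 40]);


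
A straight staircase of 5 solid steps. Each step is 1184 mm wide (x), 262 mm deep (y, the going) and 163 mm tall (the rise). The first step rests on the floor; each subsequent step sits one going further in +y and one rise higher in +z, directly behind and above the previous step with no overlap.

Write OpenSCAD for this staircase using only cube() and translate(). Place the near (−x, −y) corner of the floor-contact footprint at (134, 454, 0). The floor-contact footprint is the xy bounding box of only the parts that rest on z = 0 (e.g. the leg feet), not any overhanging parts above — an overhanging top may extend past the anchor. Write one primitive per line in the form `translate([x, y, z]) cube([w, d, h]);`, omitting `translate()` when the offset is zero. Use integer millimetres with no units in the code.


translate([134, 454, 0]) cube([1184, 262, 163]);
translate([134, 716, 163]) cube([1184, 262, 163]);
translate([134, 978, 326]) cube([1184, 262, 163]);
translate([134, 1240, 489]) cube([1184, 262, 163]);
translate([134, 1502, 652]) cube([1184, 262, 163]);


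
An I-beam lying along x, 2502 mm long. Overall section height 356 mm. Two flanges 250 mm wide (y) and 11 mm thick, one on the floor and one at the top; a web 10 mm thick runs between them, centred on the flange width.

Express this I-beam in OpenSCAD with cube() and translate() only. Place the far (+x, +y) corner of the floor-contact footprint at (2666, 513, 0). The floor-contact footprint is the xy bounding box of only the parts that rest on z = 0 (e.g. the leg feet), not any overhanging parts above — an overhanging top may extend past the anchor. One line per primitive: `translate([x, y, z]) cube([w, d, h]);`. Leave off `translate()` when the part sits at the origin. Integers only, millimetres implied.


translate([164, 263, 0]) cube([2502, 250, 11]);
translate([164, 383, 11]) cube([2502, 10, 334]);
translate([164, 263, 345]) cube([2502, 250, 11]);


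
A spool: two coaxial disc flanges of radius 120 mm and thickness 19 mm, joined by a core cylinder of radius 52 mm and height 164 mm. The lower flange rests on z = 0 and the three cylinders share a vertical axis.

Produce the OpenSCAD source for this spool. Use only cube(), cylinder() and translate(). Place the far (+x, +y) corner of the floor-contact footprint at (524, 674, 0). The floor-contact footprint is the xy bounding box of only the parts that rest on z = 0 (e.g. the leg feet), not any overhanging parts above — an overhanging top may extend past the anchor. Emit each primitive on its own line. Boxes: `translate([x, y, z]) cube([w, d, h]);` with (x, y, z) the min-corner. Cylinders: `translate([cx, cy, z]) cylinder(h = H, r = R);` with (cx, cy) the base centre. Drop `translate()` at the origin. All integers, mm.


translate([404, 554, 0]) cylinder(h = 19, r = 120);
translate([404, 554, 19]) cylinder(h = 164, r = 52);
translate([404, 554, 183]) cylinder(h = 19, r = 120);


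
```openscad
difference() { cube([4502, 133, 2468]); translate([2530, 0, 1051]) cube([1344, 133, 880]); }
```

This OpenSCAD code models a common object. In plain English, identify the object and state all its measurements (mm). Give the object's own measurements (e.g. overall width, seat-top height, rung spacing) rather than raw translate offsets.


A wall 4502 mm long (x), 133 mm thick (y), 2468 mm tall, with a rectangular window opening cut through it. The opening is 1344 mm wide and 880 mm tall; its sill is at z = 1051 mm and its near (−x) edge is 2530 mm from the wall's −x end. The opening passes through the full wall thickness.


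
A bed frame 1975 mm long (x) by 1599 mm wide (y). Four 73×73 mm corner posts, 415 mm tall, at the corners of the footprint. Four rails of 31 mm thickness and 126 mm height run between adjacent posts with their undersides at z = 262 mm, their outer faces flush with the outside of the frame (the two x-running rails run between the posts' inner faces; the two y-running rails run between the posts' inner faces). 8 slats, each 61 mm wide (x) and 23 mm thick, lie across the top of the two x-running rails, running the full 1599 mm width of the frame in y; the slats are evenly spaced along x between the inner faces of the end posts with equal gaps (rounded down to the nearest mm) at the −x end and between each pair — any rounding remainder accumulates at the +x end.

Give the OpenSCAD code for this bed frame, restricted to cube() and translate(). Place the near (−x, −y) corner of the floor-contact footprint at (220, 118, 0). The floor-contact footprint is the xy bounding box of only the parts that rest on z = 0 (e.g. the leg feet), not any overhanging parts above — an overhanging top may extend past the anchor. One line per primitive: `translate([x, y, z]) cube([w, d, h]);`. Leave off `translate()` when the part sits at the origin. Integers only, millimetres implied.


// slat z = rail_z + rail_h = 262 + 126 = 388
// slat gap = ⌊(1829 − 8·61) / 9⌋ = 149
translate([220, 118, 0]) cube([73, 73, 415]);
translate([220, 1644, 0]) cube([73, 73, 415]);
translate([2122, 118, 0]) cube([73, 73, 415]);
translate([2122, 1644, 0]) cube([73, 73, 415]);
translate([293, 118, 262]) cube([1829, 31, 126]);
translate([293, 1686, 262]) cube([1829, 31, 126]);
translate([220, 191, 262]) cube([31, 1453, 126]);
translate([2164, 191, 262]) cube([31, 1453, 126]);
translate([442, 118, 388]) cube([61, 1599, 23]);
translate([652, 118, 388]) cube([61, 1599, 23]);
translate([862, 118, 388]) cube([61, 1599, 23]);
translate([1072, 118, 388]) cube([61, 1599, 23]);
translate([1282, 118, 388]) cube([61, 1599, 23]);
translate([1492, 118, 388]) cube([61, 1599, 23]);
translate([1702, 118, 388]) cube([61, 1599, 23]);
translate([1912, 118, 388]) cube([61, 1599, 23]);


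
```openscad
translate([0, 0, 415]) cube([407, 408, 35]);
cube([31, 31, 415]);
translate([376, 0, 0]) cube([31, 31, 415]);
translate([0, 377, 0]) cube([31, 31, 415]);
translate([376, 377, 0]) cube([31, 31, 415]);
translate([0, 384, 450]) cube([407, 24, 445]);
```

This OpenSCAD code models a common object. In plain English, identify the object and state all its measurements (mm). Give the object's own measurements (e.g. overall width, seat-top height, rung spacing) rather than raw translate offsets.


A chair. The seat is a 407×408×35 mm slab with its top at z = 450 mm, on four 31×31 mm corner legs (flush with the seat edges, standing on z = 0). A flat backrest 24 mm thick, 445 mm tall, spans the full seat width and rises from the seat top along its +y edge, rear face flush with the rear of the seat.


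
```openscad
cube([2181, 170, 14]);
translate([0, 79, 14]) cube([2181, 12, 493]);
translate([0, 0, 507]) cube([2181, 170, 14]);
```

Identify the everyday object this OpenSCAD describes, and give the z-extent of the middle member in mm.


An I-beam. The web height is 493 mm.

Two wide flanges with a thin centred web — an I-beam. Overall 521 mm minus two 14 mm flanges gives a web of 521 − 2·14 = 493 mm.


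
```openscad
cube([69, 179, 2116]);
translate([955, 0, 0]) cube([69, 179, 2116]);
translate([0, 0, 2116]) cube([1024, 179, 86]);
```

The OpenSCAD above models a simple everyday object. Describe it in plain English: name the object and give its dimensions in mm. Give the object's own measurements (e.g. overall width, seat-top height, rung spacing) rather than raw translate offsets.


A door frame. The clear opening is 886 mm wide and 2116 mm high. Two 69 mm wide jambs, 179 mm deep, stand either side of the opening from the floor to the top of the opening. A 86 mm thick head sits across the top of both jambs, spanning the full outside width of the frame.


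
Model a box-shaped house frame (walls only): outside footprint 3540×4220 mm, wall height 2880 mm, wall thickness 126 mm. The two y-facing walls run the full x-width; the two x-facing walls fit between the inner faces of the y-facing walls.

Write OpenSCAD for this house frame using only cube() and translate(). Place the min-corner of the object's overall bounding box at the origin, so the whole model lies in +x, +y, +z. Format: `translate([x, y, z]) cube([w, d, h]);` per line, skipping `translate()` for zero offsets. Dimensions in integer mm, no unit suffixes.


cube([3540, 126, 2880]);
translate([0, 4094, 0]) cube([3540, 126, 2880]);
translate([0, 126, 0]) cube([126, 3968, 2880]);
translate([3414, 126, 0]) cube([126, 3968, 2880]);


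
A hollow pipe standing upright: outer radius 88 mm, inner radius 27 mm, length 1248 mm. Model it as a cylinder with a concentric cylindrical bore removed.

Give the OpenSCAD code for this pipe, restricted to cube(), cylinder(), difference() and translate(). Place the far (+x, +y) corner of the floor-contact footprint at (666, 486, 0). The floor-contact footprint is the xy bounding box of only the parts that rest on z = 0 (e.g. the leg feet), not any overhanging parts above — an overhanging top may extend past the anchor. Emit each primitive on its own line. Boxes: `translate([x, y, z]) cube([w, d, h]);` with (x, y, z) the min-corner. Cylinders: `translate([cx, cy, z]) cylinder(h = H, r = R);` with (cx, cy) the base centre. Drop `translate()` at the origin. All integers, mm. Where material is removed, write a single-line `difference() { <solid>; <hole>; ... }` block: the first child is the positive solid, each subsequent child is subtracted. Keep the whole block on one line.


difference() { translate([578, 398, 0]) cylinder(h = 1248, r = 88); translate([578, 398, 0]) cylinder(h = 1248, r = 27); }


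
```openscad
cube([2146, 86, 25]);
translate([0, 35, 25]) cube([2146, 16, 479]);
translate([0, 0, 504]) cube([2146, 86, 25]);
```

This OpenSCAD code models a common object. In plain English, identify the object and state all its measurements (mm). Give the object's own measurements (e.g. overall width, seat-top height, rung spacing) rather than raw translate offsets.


An I-beam lying along x, 2146 mm long. Overall section height 529 mm. Two flanges 86 mm wide (y) and 25 mm thick, one on the floor and one at the top; a web 16 mm thick runs between them, centred on the flange width.


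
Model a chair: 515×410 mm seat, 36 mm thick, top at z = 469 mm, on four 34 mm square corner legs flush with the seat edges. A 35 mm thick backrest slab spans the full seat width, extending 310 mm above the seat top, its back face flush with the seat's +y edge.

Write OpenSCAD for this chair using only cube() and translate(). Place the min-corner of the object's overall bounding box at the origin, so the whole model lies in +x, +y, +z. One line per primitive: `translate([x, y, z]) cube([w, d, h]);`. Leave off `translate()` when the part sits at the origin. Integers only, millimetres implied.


translate([0, 0, 433]) cube([515, 410, 36]);
cube([34, 34, 433]);
translate([481, 0, 0]) cube([34, 34, 433]);
translate([0, 376, 0]) cube([34, 34, 433]);
translate([481, 376, 0]) cube([34, 34, 433]);
translate([0, 375, 469]) cube([515, 35, 310]);


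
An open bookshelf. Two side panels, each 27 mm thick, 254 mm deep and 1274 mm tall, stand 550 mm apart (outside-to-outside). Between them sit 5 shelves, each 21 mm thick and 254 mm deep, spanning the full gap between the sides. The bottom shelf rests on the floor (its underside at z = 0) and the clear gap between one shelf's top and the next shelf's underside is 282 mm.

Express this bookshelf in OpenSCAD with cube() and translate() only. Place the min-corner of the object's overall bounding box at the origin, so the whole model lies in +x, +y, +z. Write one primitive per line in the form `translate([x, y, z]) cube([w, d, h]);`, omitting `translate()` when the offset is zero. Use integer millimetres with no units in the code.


cube([27, 254, 1274]);
translate([523, 0, 0]) cube([27, 254, 1274]);
translate([27, 0, 0]) cube([496, 254, 21]);
translate([27, 0, 303]) cube([496, 254, 21]);
translate([27, 0, 606]) cube([496, 254, 21]);
translate([27, 0, 909]) cube([496, 254, 21]);
translate([27, 0, 1212]) cube([496, 254, 21]);


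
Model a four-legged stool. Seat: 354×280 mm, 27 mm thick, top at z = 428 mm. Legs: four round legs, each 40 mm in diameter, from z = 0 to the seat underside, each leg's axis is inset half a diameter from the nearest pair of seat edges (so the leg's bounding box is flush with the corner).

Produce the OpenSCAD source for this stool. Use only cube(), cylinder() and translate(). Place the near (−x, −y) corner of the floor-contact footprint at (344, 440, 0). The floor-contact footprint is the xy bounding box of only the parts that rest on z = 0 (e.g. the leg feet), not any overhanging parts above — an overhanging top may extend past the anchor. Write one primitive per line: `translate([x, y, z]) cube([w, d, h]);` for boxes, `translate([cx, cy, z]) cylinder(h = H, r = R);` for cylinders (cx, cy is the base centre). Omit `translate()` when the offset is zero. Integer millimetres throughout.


translate([344, 440, 401]) cube([354, 280, 27]);
translate([364, 460, 0]) cylinder(h = 401, r = 20);
translate([678, 460, 0]) cylinder(h = 401, r = 20);
translate([364, 700, 0]) cylinder(h = 401, r = 20);
translate([678, 700, 0]) cylinder(h = 401, r = 20);


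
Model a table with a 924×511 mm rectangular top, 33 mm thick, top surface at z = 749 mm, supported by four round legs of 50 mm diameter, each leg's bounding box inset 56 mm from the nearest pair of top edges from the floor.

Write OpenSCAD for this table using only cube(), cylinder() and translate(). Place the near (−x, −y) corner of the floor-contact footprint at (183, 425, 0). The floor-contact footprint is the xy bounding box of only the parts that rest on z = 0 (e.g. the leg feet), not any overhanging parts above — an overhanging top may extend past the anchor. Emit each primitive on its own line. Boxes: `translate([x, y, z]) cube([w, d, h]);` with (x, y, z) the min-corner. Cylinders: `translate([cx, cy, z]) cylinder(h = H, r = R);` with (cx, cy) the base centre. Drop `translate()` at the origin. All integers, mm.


translate([127, 369, 716]) cube([924, 511, 33]);
translate([208, 450, 0]) cylinder(h = 716, r = 25);
translate([970, 450, 0]) cylinder(h = 716, r = 25);
translate([208, 799, 0]) cylinder(h = 716, r = 25);
translate([970, 799, 0]) cylinder(h = 716, r = 25);


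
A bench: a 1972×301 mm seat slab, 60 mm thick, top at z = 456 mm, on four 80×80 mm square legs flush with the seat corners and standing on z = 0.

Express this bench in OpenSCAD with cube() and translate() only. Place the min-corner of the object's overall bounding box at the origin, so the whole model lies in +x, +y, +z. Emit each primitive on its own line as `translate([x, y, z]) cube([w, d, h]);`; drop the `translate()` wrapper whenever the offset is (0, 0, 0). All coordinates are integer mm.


translate([0, 0, 396]) cube([1972, 301, 60]);
cube([80, 80, 396]);
translate([0, 221, 0]) cube([80, 80, 396]);
translate([1892, 0, 0]) cube([80, 80, 396]);
translate([1892, 221, 0]) cube([80, 80, 396]);


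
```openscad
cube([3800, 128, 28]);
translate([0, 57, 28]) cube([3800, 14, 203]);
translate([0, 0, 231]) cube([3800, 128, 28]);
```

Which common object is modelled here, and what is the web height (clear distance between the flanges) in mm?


An I-beam. The web height is 203 mm.

Two wide flanges with a thin centred web — an I-beam. Overall 259 mm minus two 28 mm flanges gives a web of 259 − 2·28 = 203 mm.


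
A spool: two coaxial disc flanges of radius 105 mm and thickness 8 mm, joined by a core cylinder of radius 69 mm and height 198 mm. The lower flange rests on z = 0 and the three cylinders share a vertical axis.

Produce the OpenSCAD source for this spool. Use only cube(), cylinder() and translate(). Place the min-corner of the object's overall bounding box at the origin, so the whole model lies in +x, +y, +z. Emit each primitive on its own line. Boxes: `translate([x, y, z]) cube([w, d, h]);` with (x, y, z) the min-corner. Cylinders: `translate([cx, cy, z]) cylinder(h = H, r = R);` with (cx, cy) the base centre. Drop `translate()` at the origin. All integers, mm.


translate([105, 105, 0]) cylinder(h = 8, r = 105);
translate([105, 105, 8]) cylinder(h = 198, r = 69);
translate([105, 105, 206]) cylinder(h = 8, r = 105);


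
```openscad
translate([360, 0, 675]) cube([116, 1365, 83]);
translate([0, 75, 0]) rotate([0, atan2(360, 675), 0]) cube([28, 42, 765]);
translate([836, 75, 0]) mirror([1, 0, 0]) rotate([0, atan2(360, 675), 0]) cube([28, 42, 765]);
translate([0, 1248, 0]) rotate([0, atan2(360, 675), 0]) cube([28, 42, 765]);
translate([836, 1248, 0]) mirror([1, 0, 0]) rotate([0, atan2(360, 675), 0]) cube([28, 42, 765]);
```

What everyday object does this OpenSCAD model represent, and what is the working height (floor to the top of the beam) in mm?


A sawhorse. The overall height is 758 mm.

A beam across two mirrored pairs of raked legs — a sawhorse. The beam's underside is at z = 675 (matching the legs' vertical rise in atan2(360, 675)) and the beam is 83 mm tall, so its top is at 675 + 83 = 758 mm. The raked legs top out at the beam's underside, so that is the highest point.


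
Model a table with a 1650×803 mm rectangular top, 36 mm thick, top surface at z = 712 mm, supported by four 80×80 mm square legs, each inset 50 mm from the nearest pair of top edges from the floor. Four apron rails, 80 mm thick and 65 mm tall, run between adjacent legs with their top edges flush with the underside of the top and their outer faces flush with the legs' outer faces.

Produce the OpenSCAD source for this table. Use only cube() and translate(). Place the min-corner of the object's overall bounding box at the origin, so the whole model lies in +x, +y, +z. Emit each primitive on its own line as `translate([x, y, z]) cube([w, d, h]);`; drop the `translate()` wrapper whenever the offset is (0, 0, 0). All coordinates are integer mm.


translate([0, 0, 676]) cube([1650, 803, 36]);
translate([50, 50, 0]) cube([80, 80, 676]);
translate([1520, 50, 0]) cube([80, 80, 676]);
translate([50, 673, 0]) cube([80, 80, 676]);
translate([1520, 673, 0]) cube([80, 80, 676]);
translate([130, 50, 611]) cube([1390, 80, 65]);
translate([130, 673, 611]) cube([1390, 80, 65]);
translate([50, 130, 611]) cube([80, 543, 65]);
translate([1520, 130, 611]) cube([80, 543, 65]);


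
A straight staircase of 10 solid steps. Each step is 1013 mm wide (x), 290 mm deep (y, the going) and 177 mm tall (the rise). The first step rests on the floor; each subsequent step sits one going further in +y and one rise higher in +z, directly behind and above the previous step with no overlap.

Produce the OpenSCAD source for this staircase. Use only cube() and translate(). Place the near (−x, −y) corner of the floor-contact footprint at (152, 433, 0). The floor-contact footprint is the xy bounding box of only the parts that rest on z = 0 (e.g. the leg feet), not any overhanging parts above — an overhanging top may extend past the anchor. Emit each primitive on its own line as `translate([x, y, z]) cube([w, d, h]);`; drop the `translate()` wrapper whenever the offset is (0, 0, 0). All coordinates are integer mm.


translate([152, 433, 0]) cube([1013, 290, 177]);
translate([152, 723, 177]) cube([1013, 290, 177]);
translate([152, 1013, 354]) cube([1013, 290, 177]);
translate([152, 1303, 531]) cube([1013, 290, 177]);
translate([152, 1593, 708]) cube([1013, 290, 177]);
translate([152, 1883, 885]) cube([1013, 290, 177]);
translate([152, 2173, 1062]) cube([1013, 290, 177]);
translate([152, 2463, 1239]) cube([1013, 290, 177]);
translate([152, 2753, 1416]) cube([1013, 290, 177]);
translate([152, 3043, 1593]) cube([1013, 290, 177]);


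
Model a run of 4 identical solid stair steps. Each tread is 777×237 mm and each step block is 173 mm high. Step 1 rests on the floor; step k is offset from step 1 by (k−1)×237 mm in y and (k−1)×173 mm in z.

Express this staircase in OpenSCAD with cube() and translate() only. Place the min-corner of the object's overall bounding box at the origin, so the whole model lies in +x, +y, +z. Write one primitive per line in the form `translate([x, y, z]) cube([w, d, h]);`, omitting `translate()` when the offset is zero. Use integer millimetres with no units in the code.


cube([777, 237, 173]);
translate([0, 237, 173]) cube([777, 237, 173]);
translate([0, 474, 346]) cube([777, 237, 173]);
translate([0, 711, 519]) cube([777, 237, 173]);


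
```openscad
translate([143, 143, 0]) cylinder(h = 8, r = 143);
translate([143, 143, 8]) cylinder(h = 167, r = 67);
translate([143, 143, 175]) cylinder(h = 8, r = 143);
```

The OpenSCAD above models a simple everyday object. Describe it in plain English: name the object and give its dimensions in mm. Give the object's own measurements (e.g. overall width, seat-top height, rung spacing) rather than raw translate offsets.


A spool: two coaxial disc flanges of radius 143 mm and thickness 8 mm, joined by a core cylinder of radius 67 mm and height 167 mm. The lower flange rests on z = 0 and the three cylinders share a vertical axis.


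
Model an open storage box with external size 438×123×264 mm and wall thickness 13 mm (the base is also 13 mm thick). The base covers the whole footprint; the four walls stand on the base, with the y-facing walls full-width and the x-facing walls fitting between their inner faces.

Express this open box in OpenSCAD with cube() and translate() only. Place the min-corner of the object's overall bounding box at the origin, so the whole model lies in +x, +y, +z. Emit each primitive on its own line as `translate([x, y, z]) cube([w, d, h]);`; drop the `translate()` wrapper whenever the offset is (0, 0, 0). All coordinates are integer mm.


cube([438, 123, 13]);
translate([0, 0, 13]) cube([438, 13, 251]);
translate([0, 110, 13]) cube([438, 13, 251]);
translate([0, 13, 13]) cube([13, 97, 251]);
translate([425, 13, 13]) cube([13, 97, 251]);


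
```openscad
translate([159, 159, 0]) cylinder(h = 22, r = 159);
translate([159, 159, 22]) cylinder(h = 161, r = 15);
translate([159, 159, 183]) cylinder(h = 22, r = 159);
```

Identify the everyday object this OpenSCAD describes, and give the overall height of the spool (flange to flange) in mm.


A spool. The overall height is 205 mm.

Three coaxial cylinders, large–small–large — a spool. Two 22 mm flanges and a 161 mm core give 22 + 161 + 22 = 205 mm.


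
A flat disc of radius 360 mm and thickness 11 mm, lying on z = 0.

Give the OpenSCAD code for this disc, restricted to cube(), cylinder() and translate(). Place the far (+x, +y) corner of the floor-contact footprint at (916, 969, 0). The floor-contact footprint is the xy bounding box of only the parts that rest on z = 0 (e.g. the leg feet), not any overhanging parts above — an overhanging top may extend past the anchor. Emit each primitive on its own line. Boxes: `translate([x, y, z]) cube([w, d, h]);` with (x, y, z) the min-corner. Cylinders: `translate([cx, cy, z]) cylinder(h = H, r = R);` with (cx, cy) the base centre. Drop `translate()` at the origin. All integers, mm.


translate([556, 609, 0]) cylinder(h = 11, r = 360);


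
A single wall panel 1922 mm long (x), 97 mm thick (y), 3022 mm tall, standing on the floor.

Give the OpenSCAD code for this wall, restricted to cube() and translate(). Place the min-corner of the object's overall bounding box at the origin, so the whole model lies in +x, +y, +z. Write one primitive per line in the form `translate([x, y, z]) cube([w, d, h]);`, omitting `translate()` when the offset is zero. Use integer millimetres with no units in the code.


cube([1922, 97, 3022]);


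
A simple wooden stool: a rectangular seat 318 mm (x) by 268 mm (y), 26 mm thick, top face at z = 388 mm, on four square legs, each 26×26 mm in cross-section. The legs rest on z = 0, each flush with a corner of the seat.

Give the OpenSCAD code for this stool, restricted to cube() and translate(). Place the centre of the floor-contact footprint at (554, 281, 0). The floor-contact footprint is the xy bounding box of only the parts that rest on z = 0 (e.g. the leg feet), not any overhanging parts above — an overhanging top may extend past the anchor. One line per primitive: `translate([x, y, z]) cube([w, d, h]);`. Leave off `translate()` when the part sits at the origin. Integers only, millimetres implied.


translate([395, 147, 362]) cube([318, 268, 26]);
translate([395, 147, 0]) cube([26, 26, 362]);
translate([687, 147, 0]) cube([26, 26, 362]);
translate([395, 389, 0]) cube([26, 26, 362]);
translate([687, 389, 0]) cube([26, 26, 362]);


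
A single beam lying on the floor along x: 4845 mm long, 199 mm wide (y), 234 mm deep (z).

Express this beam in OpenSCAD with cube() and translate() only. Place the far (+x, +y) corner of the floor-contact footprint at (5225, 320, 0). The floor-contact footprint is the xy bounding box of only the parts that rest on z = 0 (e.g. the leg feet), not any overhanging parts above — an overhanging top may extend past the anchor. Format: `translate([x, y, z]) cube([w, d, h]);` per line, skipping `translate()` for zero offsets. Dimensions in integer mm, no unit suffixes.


translate([380, 121, 0]) cube([4845, 199, 234]);


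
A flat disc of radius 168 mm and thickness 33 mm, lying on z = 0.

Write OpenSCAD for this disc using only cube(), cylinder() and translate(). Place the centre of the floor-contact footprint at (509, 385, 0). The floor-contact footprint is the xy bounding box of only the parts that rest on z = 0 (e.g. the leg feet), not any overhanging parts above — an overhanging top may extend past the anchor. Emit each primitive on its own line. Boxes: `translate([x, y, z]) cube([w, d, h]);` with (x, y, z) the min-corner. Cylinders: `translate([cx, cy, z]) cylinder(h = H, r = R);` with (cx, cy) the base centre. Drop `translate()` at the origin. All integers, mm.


translate([509, 385, 0]) cylinder(h = 33, r = 168);


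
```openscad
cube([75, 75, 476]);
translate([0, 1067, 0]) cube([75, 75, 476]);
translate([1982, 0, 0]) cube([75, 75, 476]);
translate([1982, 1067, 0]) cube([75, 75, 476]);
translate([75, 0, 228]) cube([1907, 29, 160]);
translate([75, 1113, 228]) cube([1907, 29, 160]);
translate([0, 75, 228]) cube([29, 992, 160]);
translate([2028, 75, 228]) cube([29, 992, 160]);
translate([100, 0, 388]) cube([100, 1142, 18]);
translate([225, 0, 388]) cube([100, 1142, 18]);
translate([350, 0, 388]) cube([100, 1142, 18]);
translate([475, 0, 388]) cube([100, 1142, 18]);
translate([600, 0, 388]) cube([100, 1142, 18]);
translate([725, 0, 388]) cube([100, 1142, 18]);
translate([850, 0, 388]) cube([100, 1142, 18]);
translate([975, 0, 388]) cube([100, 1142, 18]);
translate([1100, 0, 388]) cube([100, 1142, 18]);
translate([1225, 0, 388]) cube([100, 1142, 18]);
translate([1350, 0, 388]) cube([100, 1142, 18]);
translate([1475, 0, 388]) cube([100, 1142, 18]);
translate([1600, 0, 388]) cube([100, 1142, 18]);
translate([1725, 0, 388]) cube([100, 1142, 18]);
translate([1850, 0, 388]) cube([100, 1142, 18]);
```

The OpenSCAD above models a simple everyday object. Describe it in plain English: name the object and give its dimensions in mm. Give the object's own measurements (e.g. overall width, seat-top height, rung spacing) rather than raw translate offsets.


A bed frame 2057 mm long (x) by 1142 mm wide (y). Four 75×75 mm corner posts, 476 mm tall, at the corners of the footprint. Four rails of 29 mm thickness and 160 mm height run between adjacent posts with their undersides at z = 228 mm, their outer faces flush with the outside of the frame (the two x-running rails run between the posts' inner faces; the two y-running rails run between the posts' inner faces). 15 slats, each 100 mm wide (x) and 18 mm thick, lie across the top of the two x-running rails, running the full 1142 mm width of the frame in y; along x they sit between the end posts with a 25 mm gap after the −x posts and between neighbouring slats, leaving 32 mm before the +x posts.
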